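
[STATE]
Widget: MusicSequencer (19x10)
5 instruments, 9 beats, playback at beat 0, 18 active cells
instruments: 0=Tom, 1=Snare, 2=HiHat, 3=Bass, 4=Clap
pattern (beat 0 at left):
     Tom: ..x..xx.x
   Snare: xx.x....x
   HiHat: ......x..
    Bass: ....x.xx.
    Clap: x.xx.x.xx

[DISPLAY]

      ▼12345678    
   Tom··█··██·█    
 Snare██·█····█    
 HiHat······█··    
  Bass····█·██·    
  Clap█·██·█·██    
                   
                   
                   
                   


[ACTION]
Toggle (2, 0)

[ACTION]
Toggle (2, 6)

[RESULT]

      ▼12345678    
   Tom··█··██·█    
 Snare██·█····█    
 HiHat█········    
  Bass····█·██·    
  Clap█·██·█·██    
                   
                   
                   
                   


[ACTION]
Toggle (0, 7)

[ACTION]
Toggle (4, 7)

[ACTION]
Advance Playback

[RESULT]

      0▼2345678    
   Tom··█··████    
 Snare██·█····█    
 HiHat█········    
  Bass····█·██·    
  Clap█·██·█··█    
                   
                   
                   
                   


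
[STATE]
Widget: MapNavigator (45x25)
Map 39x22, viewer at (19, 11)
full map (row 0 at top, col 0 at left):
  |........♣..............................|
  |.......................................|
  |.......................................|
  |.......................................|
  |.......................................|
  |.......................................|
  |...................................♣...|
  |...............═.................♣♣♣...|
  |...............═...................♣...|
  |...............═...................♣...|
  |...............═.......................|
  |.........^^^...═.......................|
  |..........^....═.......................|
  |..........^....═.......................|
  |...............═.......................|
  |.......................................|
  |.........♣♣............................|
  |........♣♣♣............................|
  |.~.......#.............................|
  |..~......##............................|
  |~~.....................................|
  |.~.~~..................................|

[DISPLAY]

                                             
   ........♣..............................   
   .......................................   
   .......................................   
   .......................................   
   .......................................   
   .......................................   
   ...................................♣...   
   ...............═.................♣♣♣...   
   ...............═...................♣...   
   ...............═...................♣...   
   ...............═.......................   
   .........^^^...═...@...................   
   ..........^....═.......................   
   ..........^....═.......................   
   ...............═.......................   
   .......................................   
   .........♣♣............................   
   ........♣♣♣............................   
   .~.......#.............................   
   ..~......##............................   
   ~~.....................................   
   .~.~~..................................   
                                             
                                             


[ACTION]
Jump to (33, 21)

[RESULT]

....═...................♣...                 
....═.......................                 
^...═.......................                 
....═.......................                 
....═.......................                 
....═.......................                 
............................                 
............................                 
............................                 
............................                 
............................                 
............................                 
......................@.....                 
                                             
                                             
                                             
                                             
                                             
                                             
                                             
                                             
                                             
                                             
                                             
                                             


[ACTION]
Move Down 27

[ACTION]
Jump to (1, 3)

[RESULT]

                                             
                                             
                                             
                                             
                                             
                                             
                                             
                                             
                                             
                     ........♣...............
                     ........................
                     ........................
                     .@......................
                     ........................
                     ........................
                     ........................
                     ...............═........
                     ...............═........
                     ...............═........
                     ...............═........
                     .........^^^...═........
                     ..........^....═........
                     ..........^....═........
                     ...............═........
                     ........................


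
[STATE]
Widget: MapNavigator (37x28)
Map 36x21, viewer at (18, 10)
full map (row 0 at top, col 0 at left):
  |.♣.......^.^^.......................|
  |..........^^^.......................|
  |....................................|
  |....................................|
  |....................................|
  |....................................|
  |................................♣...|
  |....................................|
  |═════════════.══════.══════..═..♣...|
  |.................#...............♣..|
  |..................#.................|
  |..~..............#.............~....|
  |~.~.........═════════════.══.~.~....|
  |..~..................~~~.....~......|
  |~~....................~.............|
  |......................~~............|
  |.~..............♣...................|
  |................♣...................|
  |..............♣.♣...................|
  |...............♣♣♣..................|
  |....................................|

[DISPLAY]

                                     
                                     
                                     
                                     
.♣.......^.^^....................... 
..........^^^....................... 
.................................... 
.................................... 
.................................... 
.................................... 
................................♣... 
.................................... 
═════════════.══════.══════..═..♣... 
.................#...............♣.. 
..................@................. 
..~..............#.............~.... 
~.~.........═════════════.══.~.~.... 
..~..................~~~.....~...... 
~~....................~............. 
......................~~............ 
.~..............♣................... 
................♣................... 
..............♣.♣................... 
...............♣♣♣.................. 
.................................... 
                                     
                                     
                                     


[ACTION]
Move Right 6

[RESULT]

                                     
                                     
                                     
                                     
...^.^^.......................       
....^^^.......................       
..............................       
..............................       
..............................       
..............................       
..........................♣...       
..............................       
═══════.══════.══════..═..♣...       
...........#...............♣..       
............#.....@...........       
...........#.............~....       
......═════════════.══.~.~....       
...............~~~.....~......       
................~.............       
................~~............       
..........♣...................       
..........♣...................       
........♣.♣...................       
.........♣♣♣..................       
..............................       
                                     
                                     
                                     


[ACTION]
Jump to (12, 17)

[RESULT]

      ...............................
      ...............................
      ...............................
      ...............................
      ...............................
      ═════════════.══════.══════..═.
      .................#.............
      ..................#............
      ..~..............#.............
      ~.~.........═════════════.══.~.
      ..~..................~~~.....~.
      ~~....................~........
      ......................~~.......
      .~..............♣..............
      ............@...♣..............
      ..............♣.♣..............
      ...............♣♣♣.............
      ...............................
                                     
                                     
                                     
                                     
                                     
                                     
                                     
                                     
                                     
                                     


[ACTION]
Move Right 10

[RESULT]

................................     
................................     
................................     
............................♣...     
................................     
═════════.══════.══════..═..♣...     
.............#...............♣..     
..............#.................     
.............#.............~....     
........═════════════.══.~.~....     
.................~~~.....~......     
..................~.............     
..................~~............     
............♣...................     
............♣.....@.............     
..........♣.♣...................     
...........♣♣♣..................     
................................     
                                     
                                     
                                     
                                     
                                     
                                     
                                     
                                     
                                     
                                     


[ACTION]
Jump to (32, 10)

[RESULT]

                                     
                                     
                                     
                                     
......................               
......................               
......................               
......................               
......................               
......................               
..................♣...               
......................               
══════.══════..═..♣...               
...#...............♣..               
....#.............@...               
...#.............~....               
═══════════.══.~.~....               
.......~~~.....~......               
........~.............               
........~~............               
..♣...................               
..♣...................               
♣.♣...................               
.♣♣♣..................               
......................               
                                     
                                     
                                     


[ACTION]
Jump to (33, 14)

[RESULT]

.....................                
.....................                
.....................                
.....................                
.....................                
.....................                
.................♣...                
.....................                
═════.══════..═..♣...                
..#...............♣..                
...#.................                
..#.............~....                
══════════.══.~.~....                
......~~~.....~......                
.......~..........@..                
.......~~............                
.♣...................                
.♣...................                
.♣...................                
♣♣♣..................                
.....................                
                                     
                                     
                                     
                                     
                                     
                                     
                                     


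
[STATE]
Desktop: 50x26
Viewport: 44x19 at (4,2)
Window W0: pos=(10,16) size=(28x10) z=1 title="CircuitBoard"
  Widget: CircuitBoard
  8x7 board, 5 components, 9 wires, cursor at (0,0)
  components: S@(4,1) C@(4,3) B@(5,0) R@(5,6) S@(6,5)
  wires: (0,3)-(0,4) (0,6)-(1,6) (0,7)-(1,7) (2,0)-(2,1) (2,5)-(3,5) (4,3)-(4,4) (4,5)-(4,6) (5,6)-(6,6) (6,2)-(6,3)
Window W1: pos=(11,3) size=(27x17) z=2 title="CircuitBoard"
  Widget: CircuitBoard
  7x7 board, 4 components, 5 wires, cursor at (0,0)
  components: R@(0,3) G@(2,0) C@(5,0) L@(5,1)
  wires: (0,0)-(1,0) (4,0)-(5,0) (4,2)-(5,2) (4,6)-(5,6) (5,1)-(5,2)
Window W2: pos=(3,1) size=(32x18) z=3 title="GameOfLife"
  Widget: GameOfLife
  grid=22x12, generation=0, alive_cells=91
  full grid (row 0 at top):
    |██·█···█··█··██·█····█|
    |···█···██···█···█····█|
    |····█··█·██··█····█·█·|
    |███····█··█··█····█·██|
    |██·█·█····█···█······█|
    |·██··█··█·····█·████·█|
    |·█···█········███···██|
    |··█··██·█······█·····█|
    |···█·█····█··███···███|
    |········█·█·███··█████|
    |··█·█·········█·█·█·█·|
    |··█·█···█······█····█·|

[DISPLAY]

 GameOfLife                   ┃             
──────────────────────────────┨━━┓          
Gen: 0                        ┃  ┃          
██·█···█··█··██·█····█        ┃──┨          
···█···██···█···█····█        ┃  ┃          
····█··█·██··█····█·█·        ┃  ┃          
███····█··█··█····█·██        ┃  ┃          
██·█·█····█···█······█        ┃  ┃          
·██··█··█·····█·████·█        ┃  ┃          
·█···█········███···██        ┃  ┃          
··█··██·█······█·····█        ┃  ┃          
···█·█····█··███···███        ┃  ┃          
········█·█·███··█████        ┃  ┃          
··█·█·········█·█·█·█·        ┃  ┃          
··█·█···█······█····█·        ┃  ┃          
                              ┃  ┃          
━━━━━━━━━━━━━━━━━━━━━━━━━━━━━━┛  ┃          
      ┃┗━━━━━━━━━━━━━━━━━━━━━━━━━┛          
      ┃0  [.]          · ─ ·     ┃          


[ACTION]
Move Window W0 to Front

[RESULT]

 GameOfLife                   ┃             
──────────────────────────────┨━━┓          
Gen: 0                        ┃  ┃          
██·█···█··█··██·█····█        ┃──┨          
···█···██···█···█····█        ┃  ┃          
····█··█·██··█····█·█·        ┃  ┃          
███····█··█··█····█·██        ┃  ┃          
██·█·█····█···█······█        ┃  ┃          
·██··█··█·····█·████·█        ┃  ┃          
·█···█········███···██        ┃  ┃          
··█··██·█······█·····█        ┃  ┃          
···█·█····█··███···███        ┃  ┃          
········█·█·███··█████        ┃  ┃          
··█·█·········█·█·█·█·        ┃  ┃          
··█·█·┏━━━━━━━━━━━━━━━━━━━━━━━━━━┓          
      ┃ CircuitBoard             ┃          
━━━━━━┠──────────────────────────┨          
      ┃   0 1 2 3 4 5 6 7        ┃          
      ┃0  [.]          · ─ ·     ┃          


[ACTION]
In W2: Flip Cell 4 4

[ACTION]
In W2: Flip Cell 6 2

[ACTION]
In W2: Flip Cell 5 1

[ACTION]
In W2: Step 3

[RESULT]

 GameOfLife                   ┃             
──────────────────────────────┨━━┓          
Gen: 3                        ┃  ┃          
·····███····█·███·····        ┃──┨          
·····███····█·······█·        ┃  ┃          
··············███··█··        ┃  ┃          
·········█·····█·····█        ┃  ┃          
██······██·····█···█·█        ┃  ┃          
██······█··········█··        ┃  ┃          
██···············█····        ┃  ┃          
···········██····███··        ┃  ┃          
·······█··█····█████··        ┃  ┃          
·······█·█···███······        ┃  ┃          
···········██·········        ┃  ┃          
······┏━━━━━━━━━━━━━━━━━━━━━━━━━━┓          
      ┃ CircuitBoard             ┃          
━━━━━━┠──────────────────────────┨          
      ┃   0 1 2 3 4 5 6 7        ┃          
      ┃0  [.]          · ─ ·     ┃          


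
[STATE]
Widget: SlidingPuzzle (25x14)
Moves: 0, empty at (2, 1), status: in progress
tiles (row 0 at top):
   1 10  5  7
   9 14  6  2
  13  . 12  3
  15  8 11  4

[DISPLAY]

┌────┬────┬────┬────┐    
│  1 │ 10 │  5 │  7 │    
├────┼────┼────┼────┤    
│  9 │ 14 │  6 │  2 │    
├────┼────┼────┼────┤    
│ 13 │    │ 12 │  3 │    
├────┼────┼────┼────┤    
│ 15 │  8 │ 11 │  4 │    
└────┴────┴────┴────┘    
Moves: 0                 
                         
                         
                         
                         


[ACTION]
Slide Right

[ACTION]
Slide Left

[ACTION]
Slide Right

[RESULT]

┌────┬────┬────┬────┐    
│  1 │ 10 │  5 │  7 │    
├────┼────┼────┼────┤    
│  9 │ 14 │  6 │  2 │    
├────┼────┼────┼────┤    
│    │ 13 │ 12 │  3 │    
├────┼────┼────┼────┤    
│ 15 │  8 │ 11 │  4 │    
└────┴────┴────┴────┘    
Moves: 3                 
                         
                         
                         
                         


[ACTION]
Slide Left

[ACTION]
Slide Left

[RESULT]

┌────┬────┬────┬────┐    
│  1 │ 10 │  5 │  7 │    
├────┼────┼────┼────┤    
│  9 │ 14 │  6 │  2 │    
├────┼────┼────┼────┤    
│ 13 │ 12 │    │  3 │    
├────┼────┼────┼────┤    
│ 15 │  8 │ 11 │  4 │    
└────┴────┴────┴────┘    
Moves: 5                 
                         
                         
                         
                         


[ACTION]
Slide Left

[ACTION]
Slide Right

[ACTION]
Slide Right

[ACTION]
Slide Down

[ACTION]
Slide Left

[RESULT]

┌────┬────┬────┬────┐    
│  1 │ 10 │  5 │  7 │    
├────┼────┼────┼────┤    
│  9 │  6 │    │  2 │    
├────┼────┼────┼────┤    
│ 13 │ 14 │ 12 │  3 │    
├────┼────┼────┼────┤    
│ 15 │  8 │ 11 │  4 │    
└────┴────┴────┴────┘    
Moves: 10                
                         
                         
                         
                         


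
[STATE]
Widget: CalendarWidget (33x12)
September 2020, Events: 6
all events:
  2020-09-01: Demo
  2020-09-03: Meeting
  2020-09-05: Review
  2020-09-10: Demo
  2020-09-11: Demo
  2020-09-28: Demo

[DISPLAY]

          September 2020         
Mo Tu We Th Fr Sa Su             
    1*  2  3*  4  5*  6          
 7  8  9 10* 11* 12 13           
14 15 16 17 18 19 20             
21 22 23 24 25 26 27             
28* 29 30                        
                                 
                                 
                                 
                                 
                                 


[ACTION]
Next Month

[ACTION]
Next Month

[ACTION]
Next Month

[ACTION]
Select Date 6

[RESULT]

          December 2020          
Mo Tu We Th Fr Sa Su             
    1  2  3  4  5 [ 6]           
 7  8  9 10 11 12 13             
14 15 16 17 18 19 20             
21 22 23 24 25 26 27             
28 29 30 31                      
                                 
                                 
                                 
                                 
                                 


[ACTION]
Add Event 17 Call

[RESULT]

          December 2020          
Mo Tu We Th Fr Sa Su             
    1  2  3  4  5 [ 6]           
 7  8  9 10 11 12 13             
14 15 16 17* 18 19 20            
21 22 23 24 25 26 27             
28 29 30 31                      
                                 
                                 
                                 
                                 
                                 


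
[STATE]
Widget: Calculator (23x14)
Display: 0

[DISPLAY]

                      0
┌───┬───┬───┬───┐      
│ 7 │ 8 │ 9 │ ÷ │      
├───┼───┼───┼───┤      
│ 4 │ 5 │ 6 │ × │      
├───┼───┼───┼───┤      
│ 1 │ 2 │ 3 │ - │      
├───┼───┼───┼───┤      
│ 0 │ . │ = │ + │      
├───┼───┼───┼───┤      
│ C │ MC│ MR│ M+│      
└───┴───┴───┴───┘      
                       
                       


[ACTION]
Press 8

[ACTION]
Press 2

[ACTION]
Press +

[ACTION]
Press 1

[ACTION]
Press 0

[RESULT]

                     10
┌───┬───┬───┬───┐      
│ 7 │ 8 │ 9 │ ÷ │      
├───┼───┼───┼───┤      
│ 4 │ 5 │ 6 │ × │      
├───┼───┼───┼───┤      
│ 1 │ 2 │ 3 │ - │      
├───┼───┼───┼───┤      
│ 0 │ . │ = │ + │      
├───┼───┼───┼───┤      
│ C │ MC│ MR│ M+│      
└───┴───┴───┴───┘      
                       
                       


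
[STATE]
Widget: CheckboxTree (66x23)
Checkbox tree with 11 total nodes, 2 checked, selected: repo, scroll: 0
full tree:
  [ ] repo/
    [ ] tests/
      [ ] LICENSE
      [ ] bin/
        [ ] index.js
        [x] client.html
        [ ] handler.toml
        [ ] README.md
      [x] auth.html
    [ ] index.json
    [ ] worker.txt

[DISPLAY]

>[-] repo/                                                        
   [-] tests/                                                     
     [ ] LICENSE                                                  
     [-] bin/                                                     
       [ ] index.js                                               
       [x] client.html                                            
       [ ] handler.toml                                           
       [ ] README.md                                              
     [x] auth.html                                                
   [ ] index.json                                                 
   [ ] worker.txt                                                 
                                                                  
                                                                  
                                                                  
                                                                  
                                                                  
                                                                  
                                                                  
                                                                  
                                                                  
                                                                  
                                                                  
                                                                  


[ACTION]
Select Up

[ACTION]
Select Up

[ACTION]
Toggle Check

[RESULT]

>[x] repo/                                                        
   [x] tests/                                                     
     [x] LICENSE                                                  
     [x] bin/                                                     
       [x] index.js                                               
       [x] client.html                                            
       [x] handler.toml                                           
       [x] README.md                                              
     [x] auth.html                                                
   [x] index.json                                                 
   [x] worker.txt                                                 
                                                                  
                                                                  
                                                                  
                                                                  
                                                                  
                                                                  
                                                                  
                                                                  
                                                                  
                                                                  
                                                                  
                                                                  


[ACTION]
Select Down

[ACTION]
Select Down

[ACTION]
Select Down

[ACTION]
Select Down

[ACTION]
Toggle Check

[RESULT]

 [-] repo/                                                        
   [-] tests/                                                     
     [x] LICENSE                                                  
     [-] bin/                                                     
>      [ ] index.js                                               
       [x] client.html                                            
       [x] handler.toml                                           
       [x] README.md                                              
     [x] auth.html                                                
   [x] index.json                                                 
   [x] worker.txt                                                 
                                                                  
                                                                  
                                                                  
                                                                  
                                                                  
                                                                  
                                                                  
                                                                  
                                                                  
                                                                  
                                                                  
                                                                  


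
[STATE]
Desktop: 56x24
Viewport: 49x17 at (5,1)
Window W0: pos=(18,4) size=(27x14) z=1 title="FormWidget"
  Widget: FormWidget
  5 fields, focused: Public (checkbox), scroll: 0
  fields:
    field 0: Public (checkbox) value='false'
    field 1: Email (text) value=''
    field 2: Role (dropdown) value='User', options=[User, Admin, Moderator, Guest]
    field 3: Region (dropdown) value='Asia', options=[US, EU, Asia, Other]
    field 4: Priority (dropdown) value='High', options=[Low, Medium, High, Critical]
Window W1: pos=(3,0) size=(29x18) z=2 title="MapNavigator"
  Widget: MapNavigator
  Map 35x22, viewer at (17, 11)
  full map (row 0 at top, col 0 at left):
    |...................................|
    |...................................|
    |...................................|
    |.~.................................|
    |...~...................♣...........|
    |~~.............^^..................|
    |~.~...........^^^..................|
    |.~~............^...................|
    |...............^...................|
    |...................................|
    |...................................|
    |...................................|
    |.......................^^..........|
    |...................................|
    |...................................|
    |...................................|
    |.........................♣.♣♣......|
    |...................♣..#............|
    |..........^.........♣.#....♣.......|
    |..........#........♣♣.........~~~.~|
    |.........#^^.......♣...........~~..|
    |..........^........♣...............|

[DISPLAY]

MapNavigator              ┃                      
──────────────────────────┨                      
..................♣.......┃                      
..........^^..............┃━━━━━━━━━━━━┓         
.........^^^..............┃            ┃         
..........^...............┃────────────┨         
..........^...............┃ [ ]        ┃         
..........................┃ [         ]┃         
..........................┃ [User    ▼]┃         
............@.............┃ [Asia    ▼]┃         
..................^^......┃ [High    ▼]┃         
..........................┃            ┃         
..........................┃            ┃         
..........................┃            ┃         
....................♣.♣♣..┃            ┃         
..............♣..#........┃            ┃         
━━━━━━━━━━━━━━━━━━━━━━━━━━┛━━━━━━━━━━━━┛         


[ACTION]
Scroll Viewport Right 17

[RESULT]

pNavigator              ┃                        
────────────────────────┨                        
................♣.......┃                        
........^^..............┃━━━━━━━━━━━━┓           
.......^^^..............┃            ┃           
........^...............┃────────────┨           
........^...............┃ [ ]        ┃           
........................┃ [         ]┃           
........................┃ [User    ▼]┃           
..........@.............┃ [Asia    ▼]┃           
................^^......┃ [High    ▼]┃           
........................┃            ┃           
........................┃            ┃           
........................┃            ┃           
..................♣.♣♣..┃            ┃           
............♣..#........┃            ┃           
━━━━━━━━━━━━━━━━━━━━━━━━┛━━━━━━━━━━━━┛           


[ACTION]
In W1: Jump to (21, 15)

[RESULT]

pNavigator              ┃                        
────────────────────────┨                        
....^...................┃                        
........................┃━━━━━━━━━━━━┓           
........................┃            ┃           
........................┃────────────┨           
............^^..........┃ [ ]        ┃           
........................┃ [         ]┃           
........................┃ [User    ▼]┃           
..........@.............┃ [Asia    ▼]┃           
..............♣.♣♣......┃ [High    ▼]┃           
........♣..#............┃            ┃           
.........♣.#....♣.......┃            ┃           
........♣♣.........~~~.~┃            ┃           
^.......♣...........~~..┃            ┃           
........♣...............┃            ┃           
━━━━━━━━━━━━━━━━━━━━━━━━┛━━━━━━━━━━━━┛           


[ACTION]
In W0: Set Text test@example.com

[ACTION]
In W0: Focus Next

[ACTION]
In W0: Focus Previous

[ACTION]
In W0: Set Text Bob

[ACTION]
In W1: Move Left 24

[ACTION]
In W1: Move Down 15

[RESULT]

pNavigator              ┃                        
────────────────────────┨                        
          ..............┃                        
          ..............┃━━━━━━━━━━━━┓           
          ..............┃            ┃           
          ..............┃────────────┨           
          ..........^...┃ [ ]        ┃           
          ..........#...┃ [         ]┃           
          .........#^^..┃ [User    ▼]┃           
          @.........^...┃ [Asia    ▼]┃           
                        ┃ [High    ▼]┃           
                        ┃            ┃           
                        ┃            ┃           
                        ┃            ┃           
                        ┃            ┃           
                        ┃            ┃           
━━━━━━━━━━━━━━━━━━━━━━━━┛━━━━━━━━━━━━┛           


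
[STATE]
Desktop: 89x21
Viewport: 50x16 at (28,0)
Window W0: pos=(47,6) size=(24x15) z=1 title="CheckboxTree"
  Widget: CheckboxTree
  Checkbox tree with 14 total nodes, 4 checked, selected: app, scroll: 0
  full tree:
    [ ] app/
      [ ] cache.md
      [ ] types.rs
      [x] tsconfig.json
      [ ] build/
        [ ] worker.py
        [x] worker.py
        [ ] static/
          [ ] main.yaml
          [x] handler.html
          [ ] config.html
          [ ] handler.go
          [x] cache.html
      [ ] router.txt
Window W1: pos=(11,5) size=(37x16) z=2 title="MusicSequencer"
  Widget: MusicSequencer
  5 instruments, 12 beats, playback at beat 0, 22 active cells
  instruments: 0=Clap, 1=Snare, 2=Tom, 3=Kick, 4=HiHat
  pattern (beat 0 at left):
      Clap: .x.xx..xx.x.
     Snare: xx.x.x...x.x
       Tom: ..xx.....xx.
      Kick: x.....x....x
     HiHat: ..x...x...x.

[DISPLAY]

                                                  
                                                  
                                                  
                                                  
                                                  
━━━━━━━━━━━━━━━━━━━┓                              
                   ┃━━━━━━━━━━━━━━━━━━━━━━┓       
───────────────────┨ CheckboxTree         ┃       
01                 ┃──────────────────────┨       
█·                 ┃>[-] app/             ┃       
·█                 ┃   [ ] cache.md       ┃       
█·                 ┃   [ ] types.rs       ┃       
·█                 ┃   [x] tsconfig.json  ┃       
█·                 ┃   [-] build/         ┃       
                   ┃     [ ] worker.py    ┃       
                   ┃     [x] worker.py    ┃       


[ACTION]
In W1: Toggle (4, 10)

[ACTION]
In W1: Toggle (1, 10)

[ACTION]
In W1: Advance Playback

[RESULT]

                                                  
                                                  
                                                  
                                                  
                                                  
━━━━━━━━━━━━━━━━━━━┓                              
                   ┃━━━━━━━━━━━━━━━━━━━━━━┓       
───────────────────┨ CheckboxTree         ┃       
01                 ┃──────────────────────┨       
█·                 ┃>[-] app/             ┃       
██                 ┃   [ ] cache.md       ┃       
█·                 ┃   [ ] types.rs       ┃       
·█                 ┃   [x] tsconfig.json  ┃       
··                 ┃   [-] build/         ┃       
                   ┃     [ ] worker.py    ┃       
                   ┃     [x] worker.py    ┃       


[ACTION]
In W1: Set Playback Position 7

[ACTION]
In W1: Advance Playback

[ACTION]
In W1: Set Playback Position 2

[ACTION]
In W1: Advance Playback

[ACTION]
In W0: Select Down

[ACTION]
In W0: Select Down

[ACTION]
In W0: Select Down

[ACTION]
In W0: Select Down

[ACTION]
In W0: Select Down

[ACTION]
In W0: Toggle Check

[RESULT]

                                                  
                                                  
                                                  
                                                  
                                                  
━━━━━━━━━━━━━━━━━━━┓                              
                   ┃━━━━━━━━━━━━━━━━━━━━━━┓       
───────────────────┨ CheckboxTree         ┃       
01                 ┃──────────────────────┨       
█·                 ┃ [-] app/             ┃       
██                 ┃   [ ] cache.md       ┃       
█·                 ┃   [ ] types.rs       ┃       
·█                 ┃   [x] tsconfig.json  ┃       
··                 ┃   [-] build/         ┃       
                   ┃>    [x] worker.py    ┃       
                   ┃     [x] worker.py    ┃       
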